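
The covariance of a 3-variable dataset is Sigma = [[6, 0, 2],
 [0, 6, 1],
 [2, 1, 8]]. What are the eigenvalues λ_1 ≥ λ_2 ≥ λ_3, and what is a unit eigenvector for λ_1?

Step 1 — characteristic polynomial p(λ) = det(λI - Sigma) = λ³ - tr·λ² + c_1·λ - det, where tr = trace, c_1 = sum of the principal 2×2 minors, det = det(Sigma):
  tr = 6 + 6 + 8 = 20,
  c_1 = (6·6 - (0)²) + (6·8 - (2)²) + (6·8 - (1)²) = 36 + 44 + 47 = 127,
  det = 6·(6·8 - (1)²) - (0)·((0)·8 - (1)·(2)) + (2)·((0)·(1) - 6·(2)) = 6·(47) - (0)·(-2) + (2)·(-12) = 258.
  So p(λ) = λ³ - 20λ² + 127λ - 258.
Step 2 — look for an integer root (rational root theorem: any rational root is an integer divisor of 258). Testing λ = 6:
  p(6) = 216 - 720 + 762 - 258 = 0  ✓
  Dividing out (λ - 6): p(λ) = (λ - 6)(λ² - 14λ + 43).
Step 3 — remaining eigenvalues from the quadratic λ² - 14λ + 43 = 0:
  Δ = 14² - 4·43 = 196 - 172 = 24,  λ = (14 ± √24)/2 = (14 ± 4.899)/2 ≈ 9.4495 or 4.5505.
  Sorted: λ_1 = 9.4495,  λ_2 = 6,  λ_3 = 4.5505  (check: sum = 20 = tr ✓).

Step 4 — unit eigenvector for λ_1 ≈ 9.4495: v spans the null space of (Sigma - λ_1 I), whose rows are
  r_1 = (-3.4495, 0, 2),  r_2 = (0, -3.4495, 1),  r_3 = (2, 1, -1.4495).
  v is orthogonal to every row, so take v ∝ r_1 × r_2 = ((0)·(1) - (2)·(-3.4495), (2)·(0) - (-3.4495)·(1), (-3.4495)·(-3.4495) - (0)·(0)) ≈ (6.899, 3.4495, 11.899).
  Let u = (6.899, 3.4495, 11.899).
  ||u|| = √((6.899)² + (3.4495)² + (11.899)²) = √(201.0806) ≈ 14.1803,  v_1 = u/||u|| ≈ (0.4865, 0.2433, 0.8391) (||v_1|| = 1).

λ_1 = 9.4495,  λ_2 = 6,  λ_3 = 4.5505;  v_1 ≈ (0.4865, 0.2433, 0.8391)


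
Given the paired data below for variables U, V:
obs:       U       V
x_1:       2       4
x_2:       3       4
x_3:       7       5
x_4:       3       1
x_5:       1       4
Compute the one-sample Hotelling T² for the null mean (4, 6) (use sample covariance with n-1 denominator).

Step 1 — sample mean vector:
  mean(U) = (2 + 3 + 7 + 3 + 1) / 5 = 16/5 = 3.2
  mean(V) = (4 + 4 + 5 + 1 + 4) / 5 = 18/5 = 3.6
  x̄ = (3.2, 3.6),  deviation x̄ - mu_0 = (3.2, 3.6) - (4, 6) = (-0.8, -2.4).

Step 2 — sample covariance matrix, S[i,j] = (1/(n-1)) · Σ_k (x_{k,i} - mean_i) · (x_{k,j} - mean_j), divisor n-1 = 4:
  S[U,U] = ((-1.2)·(-1.2) + (-0.2)·(-0.2) + (3.8)·(3.8) + (-0.2)·(-0.2) + (-2.2)·(-2.2)) / 4 = 20.8/4 = 5.2
  S[U,V] = ((-1.2)·(0.4) + (-0.2)·(0.4) + (3.8)·(1.4) + (-0.2)·(-2.6) + (-2.2)·(0.4)) / 4 = 4.4/4 = 1.1
  S[V,V] = ((0.4)·(0.4) + (0.4)·(0.4) + (1.4)·(1.4) + (-2.6)·(-2.6) + (0.4)·(0.4)) / 4 = 9.2/4 = 2.3
  S = [[5.2, 1.1],
 [1.1, 2.3]].

Step 3 — invert S. det(S) = 5.2·2.3 - (1.1)² = 10.75.
  S^{-1} = (1/det) · [[d, -b], [-b, a]] = [[0.214, -0.1023],
 [-0.1023, 0.4837]].

Step 4 — quadratic form (x̄ - mu_0)^T · S^{-1} · (x̄ - mu_0):
  S^{-1} · (x̄ - mu_0) = (0.0744, -1.0791),
  (x̄ - mu_0)^T · [...] = (-0.8)·(0.0744) + (-2.4)·(-1.0791) = 2.5302.

Step 5 — scale by n: T² = 5 · 2.5302 = 12.6512.

T² ≈ 12.6512


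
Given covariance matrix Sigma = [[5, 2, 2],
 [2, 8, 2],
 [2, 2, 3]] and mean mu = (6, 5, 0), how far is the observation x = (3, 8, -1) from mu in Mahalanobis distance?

Step 1 — centre the observation: (x - mu) = (-3, 3, -1).

Step 2 — invert Sigma (cofactor / det for 3×3, or solve directly):
  Sigma^{-1} = [[0.2778, -0.0278, -0.1667],
 [-0.0278, 0.1528, -0.0833],
 [-0.1667, -0.0833, 0.5]].

Step 3 — form the quadratic (x - mu)^T · Sigma^{-1} · (x - mu):
  Sigma^{-1} · (x - mu) = (-0.75, 0.625, -0.25).
  (x - mu)^T · [Sigma^{-1} · (x - mu)] = (-3)·(-0.75) + (3)·(0.625) + (-1)·(-0.25) = 4.375.

Step 4 — take square root: d = √(4.375) ≈ 2.0917.

d(x, mu) = √(4.375) ≈ 2.0917


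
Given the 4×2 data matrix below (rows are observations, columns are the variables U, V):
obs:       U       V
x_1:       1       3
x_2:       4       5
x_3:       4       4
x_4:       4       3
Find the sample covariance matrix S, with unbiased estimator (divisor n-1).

Step 1 — column means:
  mean(U) = (1 + 4 + 4 + 4) / 4 = 13/4 = 3.25
  mean(V) = (3 + 5 + 4 + 3) / 4 = 15/4 = 3.75

Step 2 — sample covariance S[i,j] = (1/(n-1)) · Σ_k (x_{k,i} - mean_i) · (x_{k,j} - mean_j), with n-1 = 3.
  S[U,U] = ((-2.25)·(-2.25) + (0.75)·(0.75) + (0.75)·(0.75) + (0.75)·(0.75)) / 3 = 6.75/3 = 2.25
  S[U,V] = ((-2.25)·(-0.75) + (0.75)·(1.25) + (0.75)·(0.25) + (0.75)·(-0.75)) / 3 = 2.25/3 = 0.75
  S[V,V] = ((-0.75)·(-0.75) + (1.25)·(1.25) + (0.25)·(0.25) + (-0.75)·(-0.75)) / 3 = 2.75/3 = 0.9167

S is symmetric (S[j,i] = S[i,j]). Assembling:

S = [[2.25, 0.75],
 [0.75, 0.9167]]


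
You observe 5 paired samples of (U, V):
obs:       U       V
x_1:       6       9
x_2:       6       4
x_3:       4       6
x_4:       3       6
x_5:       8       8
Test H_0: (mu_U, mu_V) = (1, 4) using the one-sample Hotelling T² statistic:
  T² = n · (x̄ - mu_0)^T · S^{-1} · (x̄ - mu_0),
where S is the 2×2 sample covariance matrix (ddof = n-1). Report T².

Step 1 — sample mean vector:
  mean(U) = (6 + 6 + 4 + 3 + 8) / 5 = 27/5 = 5.4
  mean(V) = (9 + 4 + 6 + 6 + 8) / 5 = 33/5 = 6.6
  x̄ = (5.4, 6.6),  deviation x̄ - mu_0 = (5.4, 6.6) - (1, 4) = (4.4, 2.6).

Step 2 — sample covariance matrix, S[i,j] = (1/(n-1)) · Σ_k (x_{k,i} - mean_i) · (x_{k,j} - mean_j), divisor n-1 = 4:
  S[U,U] = ((0.6)·(0.6) + (0.6)·(0.6) + (-1.4)·(-1.4) + (-2.4)·(-2.4) + (2.6)·(2.6)) / 4 = 15.2/4 = 3.8
  S[U,V] = ((0.6)·(2.4) + (0.6)·(-2.6) + (-1.4)·(-0.6) + (-2.4)·(-0.6) + (2.6)·(1.4)) / 4 = 5.8/4 = 1.45
  S[V,V] = ((2.4)·(2.4) + (-2.6)·(-2.6) + (-0.6)·(-0.6) + (-0.6)·(-0.6) + (1.4)·(1.4)) / 4 = 15.2/4 = 3.8
  S = [[3.8, 1.45],
 [1.45, 3.8]].

Step 3 — invert S. det(S) = 3.8·3.8 - (1.45)² = 12.3375.
  S^{-1} = (1/det) · [[d, -b], [-b, a]] = [[0.308, -0.1175],
 [-0.1175, 0.308]].

Step 4 — quadratic form (x̄ - mu_0)^T · S^{-1} · (x̄ - mu_0):
  S^{-1} · (x̄ - mu_0) = (1.0496, 0.2837),
  (x̄ - mu_0)^T · [...] = (4.4)·(1.0496) + (2.6)·(0.2837) = 5.356.

Step 5 — scale by n: T² = 5 · 5.356 = 26.7801.

T² ≈ 26.7801


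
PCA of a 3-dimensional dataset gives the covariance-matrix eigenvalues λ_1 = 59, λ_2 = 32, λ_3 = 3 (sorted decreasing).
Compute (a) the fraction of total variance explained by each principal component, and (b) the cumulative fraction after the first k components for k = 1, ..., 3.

Step 1 — total variance = trace(Sigma) = Σ λ_i = 59 + 32 + 3 = 94.

Step 2 — fraction explained by component i = λ_i / Σ λ:
  PC1: 59/94 = 0.6277
  PC2: 32/94 = 0.3404
  PC3: 3/94 = 0.0319

Step 3 — cumulative fraction after k components = (λ_1 + ... + λ_k) / Σ λ:
  k = 1: 59/94 = 0.6277
  k = 2: (59 + 32)/94 = 91/94 = 0.9681
  k = 3: (59 + 32 + 3)/94 = 94/94 = 1

Summary (fraction, with percent):

explained: PC1 0.6277 (62.77%), PC2 0.3404 (34.04%), PC3 0.0319 (3.19%);  cumulative: 0.6277, 0.9681, 1


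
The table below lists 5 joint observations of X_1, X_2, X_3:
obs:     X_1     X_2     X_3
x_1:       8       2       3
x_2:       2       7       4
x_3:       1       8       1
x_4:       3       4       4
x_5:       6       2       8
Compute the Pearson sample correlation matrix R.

Step 1 — column means:
  mean(X_1) = (8 + 2 + 1 + 3 + 6) / 5 = 20/5 = 4
  mean(X_2) = (2 + 7 + 8 + 4 + 2) / 5 = 23/5 = 4.6
  mean(X_3) = (3 + 4 + 1 + 4 + 8) / 5 = 20/5 = 4

Step 2 — sample variances and covariances s[i,j] = (1/(n-1)) · Σ_k (x_{k,i} - mean_i) · (x_{k,j} - mean_j), with n-1 = 4:
  s[X_1,X_1] = ((4)·(4) + (-2)·(-2) + (-3)·(-3) + (-1)·(-1) + (2)·(2)) / 4 = 34/4 = 8.5
  s[X_1,X_2] = ((4)·(-2.6) + (-2)·(2.4) + (-3)·(3.4) + (-1)·(-0.6) + (2)·(-2.6)) / 4 = -30/4 = -7.5
  s[X_1,X_3] = ((4)·(-1) + (-2)·(0) + (-3)·(-3) + (-1)·(0) + (2)·(4)) / 4 = 13/4 = 3.25
  s[X_2,X_2] = ((-2.6)·(-2.6) + (2.4)·(2.4) + (3.4)·(3.4) + (-0.6)·(-0.6) + (-2.6)·(-2.6)) / 4 = 31.2/4 = 7.8
  s[X_2,X_3] = ((-2.6)·(-1) + (2.4)·(0) + (3.4)·(-3) + (-0.6)·(0) + (-2.6)·(4)) / 4 = -18/4 = -4.5
  s[X_3,X_3] = ((-1)·(-1) + (0)·(0) + (-3)·(-3) + (0)·(0) + (4)·(4)) / 4 = 26/4 = 6.5
  Sample standard deviations s_i = √(s[i,i]):
  s(X_1) = √(8.5) = 2.9155
  s(X_2) = √(7.8) = 2.7928
  s(X_3) = √(6.5) = 2.5495

Step 3 — r_{ij} = s_{ij} / (s_i · s_j):
  r[X_1,X_1] = 1 (diagonal).
  r[X_1,X_2] = -7.5 / (2.9155 · 2.7928) = -7.5 / 8.1425 = -0.9211
  r[X_1,X_3] = 3.25 / (2.9155 · 2.5495) = 3.25 / 7.433 = 0.4372
  r[X_2,X_2] = 1 (diagonal).
  r[X_2,X_3] = -4.5 / (2.7928 · 2.5495) = -4.5 / 7.1204 = -0.632
  r[X_3,X_3] = 1 (diagonal).

R is symmetric with unit diagonal. Assembling:

R = [[1, -0.9211, 0.4372],
 [-0.9211, 1, -0.632],
 [0.4372, -0.632, 1]]


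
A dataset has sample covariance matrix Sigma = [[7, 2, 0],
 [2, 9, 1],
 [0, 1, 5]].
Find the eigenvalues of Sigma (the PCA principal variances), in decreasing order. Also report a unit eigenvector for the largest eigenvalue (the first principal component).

Step 1 — characteristic polynomial p(λ) = det(λI - Sigma) = λ³ - tr·λ² + c_1·λ - det, where tr = trace, c_1 = sum of the principal 2×2 minors, det = det(Sigma):
  tr = 7 + 9 + 5 = 21,
  c_1 = (7·9 - (2)²) + (7·5 - (0)²) + (9·5 - (1)²) = 59 + 35 + 44 = 138,
  det = 7·(9·5 - (1)²) - (2)·((2)·5 - (1)·(0)) + (0)·((2)·(1) - 9·(0)) = 7·(44) - (2)·(10) + (0)·(2) = 288.
  So p(λ) = λ³ - 21λ² + 138λ - 288.
Step 2 — look for an integer root (rational root theorem: any rational root is an integer divisor of 288). Testing λ = 6:
  p(6) = 216 - 756 + 828 - 288 = 0  ✓
  Dividing out (λ - 6): p(λ) = (λ - 6)(λ² - 15λ + 48).
Step 3 — remaining eigenvalues from the quadratic λ² - 15λ + 48 = 0:
  Δ = 15² - 4·48 = 225 - 192 = 33,  λ = (15 ± √33)/2 = (15 ± 5.7446)/2 ≈ 10.3723 or 4.6277.
  Sorted: λ_1 = 10.3723,  λ_2 = 6,  λ_3 = 4.6277  (check: sum = 21 = tr ✓).

Step 4 — unit eigenvector for λ_1 ≈ 10.3723: v spans the null space of (Sigma - λ_1 I), whose rows are
  r_1 = (-3.3723, 2, 0),  r_2 = (2, -1.3723, 1),  r_3 = (0, 1, -5.3723).
  v is orthogonal to every row, so take v ∝ r_1 × r_2 = ((2)·(1) - (0)·(-1.3723), (0)·(2) - (-3.3723)·(1), (-3.3723)·(-1.3723) - (2)·(2)) ≈ (2, 3.3723, 0.6277).
  Let u = (2, 3.3723, 0.6277).
  ||u|| = √((2)² + (3.3723)² + (0.6277)²) = √(15.7663) ≈ 3.9707,  v_1 = u/||u|| ≈ (0.5037, 0.8493, 0.1581) (||v_1|| = 1).

λ_1 = 10.3723,  λ_2 = 6,  λ_3 = 4.6277;  v_1 ≈ (0.5037, 0.8493, 0.1581)


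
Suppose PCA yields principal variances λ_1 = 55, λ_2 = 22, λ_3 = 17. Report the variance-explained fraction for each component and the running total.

Step 1 — total variance = trace(Sigma) = Σ λ_i = 55 + 22 + 17 = 94.

Step 2 — fraction explained by component i = λ_i / Σ λ:
  PC1: 55/94 = 0.5851
  PC2: 22/94 = 0.234
  PC3: 17/94 = 0.1809

Step 3 — cumulative fraction after k components = (λ_1 + ... + λ_k) / Σ λ:
  k = 1: 55/94 = 0.5851
  k = 2: (55 + 22)/94 = 77/94 = 0.8191
  k = 3: (55 + 22 + 17)/94 = 94/94 = 1

Summary (fraction, with percent):

explained: PC1 0.5851 (58.51%), PC2 0.234 (23.4%), PC3 0.1809 (18.09%);  cumulative: 0.5851, 0.8191, 1


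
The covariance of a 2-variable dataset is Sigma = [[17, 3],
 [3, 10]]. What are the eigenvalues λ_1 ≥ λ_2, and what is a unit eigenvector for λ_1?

Step 1 — characteristic polynomial of 2×2 Sigma:
  det(Sigma - λI) = λ² - trace · λ + det = 0.
  trace = 17 + 10 = 27, det = 17·10 - (3)² = 161.
Step 2 — discriminant:
  Δ = trace² - 4·det = 729 - 644 = 85.
Step 3 — eigenvalues:
  λ = (trace ± √Δ)/2 = (27 ± 9.2195)/2,
  λ_1 = 18.1098,  λ_2 = 8.8902.

Step 4 — unit eigenvector for λ_1: solve (Sigma - λ_1 I)v = 0. First row:
  (17 - 18.1098)·v_x + (3)·v_y = 0, i.e. (-1.1098)·v_x + (3)·v_y = 0,
  so v ∝ (b, λ_1 - a) = (3, 1.1098) = u.
  ||u|| = √((3)² + (1.1098)²) = √(10.2316) ≈ 3.1987,
  v_1 = u/||u|| ≈ (0.9379, 0.3469) (||v_1|| = 1).

λ_1 = 18.1098,  λ_2 = 8.8902;  v_1 ≈ (0.9379, 0.3469)


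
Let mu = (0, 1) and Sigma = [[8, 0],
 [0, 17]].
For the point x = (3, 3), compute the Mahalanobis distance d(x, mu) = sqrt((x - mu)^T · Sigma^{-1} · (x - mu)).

Step 1 — centre the observation: (x - mu) = (3, 2).

Step 2 — invert Sigma. det(Sigma) = 8·17 - (0)² = 136.
  Sigma^{-1} = (1/det) · [[d, -b], [-b, a]] = [[0.125, 0],
 [0, 0.0588]].

Step 3 — form the quadratic (x - mu)^T · Sigma^{-1} · (x - mu):
  Sigma^{-1} · (x - mu) = (0.375, 0.1176).
  (x - mu)^T · [Sigma^{-1} · (x - mu)] = (3)·(0.375) + (2)·(0.1176) = 1.3603.

Step 4 — take square root: d = √(1.3603) ≈ 1.1663.

d(x, mu) = √(1.3603) ≈ 1.1663


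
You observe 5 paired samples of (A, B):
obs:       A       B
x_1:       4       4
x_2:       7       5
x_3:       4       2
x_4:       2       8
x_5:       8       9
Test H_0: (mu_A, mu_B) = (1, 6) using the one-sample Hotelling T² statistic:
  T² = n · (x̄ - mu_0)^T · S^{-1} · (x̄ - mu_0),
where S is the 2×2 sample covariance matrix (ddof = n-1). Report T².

Step 1 — sample mean vector:
  mean(A) = (4 + 7 + 4 + 2 + 8) / 5 = 25/5 = 5
  mean(B) = (4 + 5 + 2 + 8 + 9) / 5 = 28/5 = 5.6
  x̄ = (5, 5.6),  deviation x̄ - mu_0 = (5, 5.6) - (1, 6) = (4, -0.4).

Step 2 — sample covariance matrix, S[i,j] = (1/(n-1)) · Σ_k (x_{k,i} - mean_i) · (x_{k,j} - mean_j), divisor n-1 = 4:
  S[A,A] = ((-1)·(-1) + (2)·(2) + (-1)·(-1) + (-3)·(-3) + (3)·(3)) / 4 = 24/4 = 6
  S[A,B] = ((-1)·(-1.6) + (2)·(-0.6) + (-1)·(-3.6) + (-3)·(2.4) + (3)·(3.4)) / 4 = 7/4 = 1.75
  S[B,B] = ((-1.6)·(-1.6) + (-0.6)·(-0.6) + (-3.6)·(-3.6) + (2.4)·(2.4) + (3.4)·(3.4)) / 4 = 33.2/4 = 8.3
  S = [[6, 1.75],
 [1.75, 8.3]].

Step 3 — invert S. det(S) = 6·8.3 - (1.75)² = 46.7375.
  S^{-1} = (1/det) · [[d, -b], [-b, a]] = [[0.1776, -0.0374],
 [-0.0374, 0.1284]].

Step 4 — quadratic form (x̄ - mu_0)^T · S^{-1} · (x̄ - mu_0):
  S^{-1} · (x̄ - mu_0) = (0.7253, -0.2011),
  (x̄ - mu_0)^T · [...] = (4)·(0.7253) + (-0.4)·(-0.2011) = 2.9818.

Step 5 — scale by n: T² = 5 · 2.9818 = 14.9088.

T² ≈ 14.9088


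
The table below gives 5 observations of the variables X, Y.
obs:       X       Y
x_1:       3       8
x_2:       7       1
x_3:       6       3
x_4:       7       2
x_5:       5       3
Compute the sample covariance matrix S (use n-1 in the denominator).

Step 1 — column means:
  mean(X) = (3 + 7 + 6 + 7 + 5) / 5 = 28/5 = 5.6
  mean(Y) = (8 + 1 + 3 + 2 + 3) / 5 = 17/5 = 3.4

Step 2 — sample covariance S[i,j] = (1/(n-1)) · Σ_k (x_{k,i} - mean_i) · (x_{k,j} - mean_j), with n-1 = 4.
  S[X,X] = ((-2.6)·(-2.6) + (1.4)·(1.4) + (0.4)·(0.4) + (1.4)·(1.4) + (-0.6)·(-0.6)) / 4 = 11.2/4 = 2.8
  S[X,Y] = ((-2.6)·(4.6) + (1.4)·(-2.4) + (0.4)·(-0.4) + (1.4)·(-1.4) + (-0.6)·(-0.4)) / 4 = -17.2/4 = -4.3
  S[Y,Y] = ((4.6)·(4.6) + (-2.4)·(-2.4) + (-0.4)·(-0.4) + (-1.4)·(-1.4) + (-0.4)·(-0.4)) / 4 = 29.2/4 = 7.3

S is symmetric (S[j,i] = S[i,j]). Assembling:

S = [[2.8, -4.3],
 [-4.3, 7.3]]


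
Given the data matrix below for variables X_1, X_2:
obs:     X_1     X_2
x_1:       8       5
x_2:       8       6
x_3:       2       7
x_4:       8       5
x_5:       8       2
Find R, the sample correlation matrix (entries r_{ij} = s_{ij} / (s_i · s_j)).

Step 1 — column means:
  mean(X_1) = (8 + 8 + 2 + 8 + 8) / 5 = 34/5 = 6.8
  mean(X_2) = (5 + 6 + 7 + 5 + 2) / 5 = 25/5 = 5

Step 2 — sample variances and covariances s[i,j] = (1/(n-1)) · Σ_k (x_{k,i} - mean_i) · (x_{k,j} - mean_j), with n-1 = 4:
  s[X_1,X_1] = ((1.2)·(1.2) + (1.2)·(1.2) + (-4.8)·(-4.8) + (1.2)·(1.2) + (1.2)·(1.2)) / 4 = 28.8/4 = 7.2
  s[X_1,X_2] = ((1.2)·(0) + (1.2)·(1) + (-4.8)·(2) + (1.2)·(0) + (1.2)·(-3)) / 4 = -12/4 = -3
  s[X_2,X_2] = ((0)·(0) + (1)·(1) + (2)·(2) + (0)·(0) + (-3)·(-3)) / 4 = 14/4 = 3.5
  Sample standard deviations s_i = √(s[i,i]):
  s(X_1) = √(7.2) = 2.6833
  s(X_2) = √(3.5) = 1.8708

Step 3 — r_{ij} = s_{ij} / (s_i · s_j):
  r[X_1,X_1] = 1 (diagonal).
  r[X_1,X_2] = -3 / (2.6833 · 1.8708) = -3 / 5.02 = -0.5976
  r[X_2,X_2] = 1 (diagonal).

R is symmetric with unit diagonal. Assembling:

R = [[1, -0.5976],
 [-0.5976, 1]]


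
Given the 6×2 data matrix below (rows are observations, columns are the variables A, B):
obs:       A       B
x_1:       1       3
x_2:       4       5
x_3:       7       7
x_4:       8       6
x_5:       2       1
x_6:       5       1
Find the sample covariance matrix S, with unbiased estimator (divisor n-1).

Step 1 — column means:
  mean(A) = (1 + 4 + 7 + 8 + 2 + 5) / 6 = 27/6 = 4.5
  mean(B) = (3 + 5 + 7 + 6 + 1 + 1) / 6 = 23/6 = 3.8333

Step 2 — sample covariance S[i,j] = (1/(n-1)) · Σ_k (x_{k,i} - mean_i) · (x_{k,j} - mean_j), with n-1 = 5.
  S[A,A] = ((-3.5)·(-3.5) + (-0.5)·(-0.5) + (2.5)·(2.5) + (3.5)·(3.5) + (-2.5)·(-2.5) + (0.5)·(0.5)) / 5 = 37.5/5 = 7.5
  S[A,B] = ((-3.5)·(-0.8333) + (-0.5)·(1.1667) + (2.5)·(3.1667) + (3.5)·(2.1667) + (-2.5)·(-2.8333) + (0.5)·(-2.8333)) / 5 = 23.5/5 = 4.7
  S[B,B] = ((-0.8333)·(-0.8333) + (1.1667)·(1.1667) + (3.1667)·(3.1667) + (2.1667)·(2.1667) + (-2.8333)·(-2.8333) + (-2.8333)·(-2.8333)) / 5 = 32.8333/5 = 6.5667

S is symmetric (S[j,i] = S[i,j]). Assembling:

S = [[7.5, 4.7],
 [4.7, 6.5667]]


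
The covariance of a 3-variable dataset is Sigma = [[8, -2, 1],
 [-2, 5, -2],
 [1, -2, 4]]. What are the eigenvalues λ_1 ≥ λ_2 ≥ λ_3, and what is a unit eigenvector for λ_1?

Step 1 — characteristic polynomial p(λ) = det(λI - Sigma) = λ³ - tr·λ² + c_1·λ - det, where tr = trace, c_1 = sum of the principal 2×2 minors, det = det(Sigma):
  tr = 8 + 5 + 4 = 17,
  c_1 = (8·5 - (-2)²) + (8·4 - (1)²) + (5·4 - (-2)²) = 36 + 31 + 16 = 83,
  det = 8·(5·4 - (-2)²) - (-2)·((-2)·4 - (-2)·(1)) + (1)·((-2)·(-2) - 5·(1)) = 8·(16) - (-2)·(-6) + (1)·(-1) = 115.
  So p(λ) = λ³ - 17λ² + 83λ - 115.
Step 2 — look for an integer root (rational root theorem: any rational root is an integer divisor of 115). Testing λ = 5:
  p(5) = 125 - 425 + 415 - 115 = 0  ✓
  Dividing out (λ - 5): p(λ) = (λ - 5)(λ² - 12λ + 23).
Step 3 — remaining eigenvalues from the quadratic λ² - 12λ + 23 = 0:
  Δ = 12² - 4·23 = 144 - 92 = 52,  λ = (12 ± √52)/2 = (12 ± 7.2111)/2 ≈ 9.6056 or 2.3944.
  Sorted: λ_1 = 9.6056,  λ_2 = 5,  λ_3 = 2.3944  (check: sum = 17 = tr ✓).

Step 4 — unit eigenvector for λ_1 ≈ 9.6056: v spans the null space of (Sigma - λ_1 I), whose rows are
  r_1 = (-1.6056, -2, 1),  r_2 = (-2, -4.6056, -2),  r_3 = (1, -2, -5.6056).
  v is orthogonal to every row, so take v ∝ r_1 × r_2 = ((-2)·(-2) - (1)·(-4.6056), (1)·(-2) - (-1.6056)·(-2), (-1.6056)·(-4.6056) - (-2)·(-2)) ≈ (8.6056, -5.2111, 3.3944).
  Let u = (8.6056, -5.2111, 3.3944).
  ||u|| = √((8.6056)² + (-5.2111)² + (3.3944)²) = √(112.7334) ≈ 10.6176,  v_1 = u/||u|| ≈ (0.8105, -0.4908, 0.3197) (||v_1|| = 1).

λ_1 = 9.6056,  λ_2 = 5,  λ_3 = 2.3944;  v_1 ≈ (0.8105, -0.4908, 0.3197)


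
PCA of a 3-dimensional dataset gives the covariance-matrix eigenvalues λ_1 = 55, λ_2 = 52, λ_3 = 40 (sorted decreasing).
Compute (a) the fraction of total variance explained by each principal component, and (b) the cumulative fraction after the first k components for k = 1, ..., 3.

Step 1 — total variance = trace(Sigma) = Σ λ_i = 55 + 52 + 40 = 147.

Step 2 — fraction explained by component i = λ_i / Σ λ:
  PC1: 55/147 = 0.3741
  PC2: 52/147 = 0.3537
  PC3: 40/147 = 0.2721

Step 3 — cumulative fraction after k components = (λ_1 + ... + λ_k) / Σ λ:
  k = 1: 55/147 = 0.3741
  k = 2: (55 + 52)/147 = 107/147 = 0.7279
  k = 3: (55 + 52 + 40)/147 = 147/147 = 1

Summary (fraction, with percent):

explained: PC1 0.3741 (37.41%), PC2 0.3537 (35.37%), PC3 0.2721 (27.21%);  cumulative: 0.3741, 0.7279, 1


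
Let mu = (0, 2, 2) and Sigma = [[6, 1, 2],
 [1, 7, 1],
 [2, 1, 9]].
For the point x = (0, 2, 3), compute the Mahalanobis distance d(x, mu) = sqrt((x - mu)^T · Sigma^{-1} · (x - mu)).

Step 1 — centre the observation: (x - mu) = (0, 0, 1).

Step 2 — invert Sigma (cofactor / det for 3×3, or solve directly):
  Sigma^{-1} = [[0.1829, -0.0206, -0.0383],
 [-0.0206, 0.1475, -0.0118],
 [-0.0383, -0.0118, 0.1209]].

Step 3 — form the quadratic (x - mu)^T · Sigma^{-1} · (x - mu):
  Sigma^{-1} · (x - mu) = (-0.0383, -0.0118, 0.1209).
  (x - mu)^T · [Sigma^{-1} · (x - mu)] = (0)·(-0.0383) + (0)·(-0.0118) + (1)·(0.1209) = 0.1209.

Step 4 — take square root: d = √(0.1209) ≈ 0.3478.

d(x, mu) = √(0.1209) ≈ 0.3478


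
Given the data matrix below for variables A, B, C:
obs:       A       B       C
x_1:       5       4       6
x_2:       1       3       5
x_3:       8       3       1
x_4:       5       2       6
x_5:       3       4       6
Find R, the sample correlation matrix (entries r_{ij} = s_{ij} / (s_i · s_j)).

Step 1 — column means:
  mean(A) = (5 + 1 + 8 + 5 + 3) / 5 = 22/5 = 4.4
  mean(B) = (4 + 3 + 3 + 2 + 4) / 5 = 16/5 = 3.2
  mean(C) = (6 + 5 + 1 + 6 + 6) / 5 = 24/5 = 4.8

Step 2 — sample variances and covariances s[i,j] = (1/(n-1)) · Σ_k (x_{k,i} - mean_i) · (x_{k,j} - mean_j), with n-1 = 4:
  s[A,A] = ((0.6)·(0.6) + (-3.4)·(-3.4) + (3.6)·(3.6) + (0.6)·(0.6) + (-1.4)·(-1.4)) / 4 = 27.2/4 = 6.8
  s[A,B] = ((0.6)·(0.8) + (-3.4)·(-0.2) + (3.6)·(-0.2) + (0.6)·(-1.2) + (-1.4)·(0.8)) / 4 = -1.4/4 = -0.35
  s[A,C] = ((0.6)·(1.2) + (-3.4)·(0.2) + (3.6)·(-3.8) + (0.6)·(1.2) + (-1.4)·(1.2)) / 4 = -14.6/4 = -3.65
  s[B,B] = ((0.8)·(0.8) + (-0.2)·(-0.2) + (-0.2)·(-0.2) + (-1.2)·(-1.2) + (0.8)·(0.8)) / 4 = 2.8/4 = 0.7
  s[B,C] = ((0.8)·(1.2) + (-0.2)·(0.2) + (-0.2)·(-3.8) + (-1.2)·(1.2) + (0.8)·(1.2)) / 4 = 1.2/4 = 0.3
  s[C,C] = ((1.2)·(1.2) + (0.2)·(0.2) + (-3.8)·(-3.8) + (1.2)·(1.2) + (1.2)·(1.2)) / 4 = 18.8/4 = 4.7
  Sample standard deviations s_i = √(s[i,i]):
  s(A) = √(6.8) = 2.6077
  s(B) = √(0.7) = 0.8367
  s(C) = √(4.7) = 2.1679

Step 3 — r_{ij} = s_{ij} / (s_i · s_j):
  r[A,A] = 1 (diagonal).
  r[A,B] = -0.35 / (2.6077 · 0.8367) = -0.35 / 2.1817 = -0.1604
  r[A,C] = -3.65 / (2.6077 · 2.1679) = -3.65 / 5.6533 = -0.6456
  r[B,B] = 1 (diagonal).
  r[B,C] = 0.3 / (0.8367 · 2.1679) = 0.3 / 1.8138 = 0.1654
  r[C,C] = 1 (diagonal).

R is symmetric with unit diagonal. Assembling:

R = [[1, -0.1604, -0.6456],
 [-0.1604, 1, 0.1654],
 [-0.6456, 0.1654, 1]]


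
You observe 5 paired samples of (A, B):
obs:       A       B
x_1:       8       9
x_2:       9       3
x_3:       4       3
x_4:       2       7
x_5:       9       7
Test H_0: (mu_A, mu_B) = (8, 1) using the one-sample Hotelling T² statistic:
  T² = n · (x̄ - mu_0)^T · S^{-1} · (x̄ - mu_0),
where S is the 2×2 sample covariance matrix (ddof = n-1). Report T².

Step 1 — sample mean vector:
  mean(A) = (8 + 9 + 4 + 2 + 9) / 5 = 32/5 = 6.4
  mean(B) = (9 + 3 + 3 + 7 + 7) / 5 = 29/5 = 5.8
  x̄ = (6.4, 5.8),  deviation x̄ - mu_0 = (6.4, 5.8) - (8, 1) = (-1.6, 4.8).

Step 2 — sample covariance matrix, S[i,j] = (1/(n-1)) · Σ_k (x_{k,i} - mean_i) · (x_{k,j} - mean_j), divisor n-1 = 4:
  S[A,A] = ((1.6)·(1.6) + (2.6)·(2.6) + (-2.4)·(-2.4) + (-4.4)·(-4.4) + (2.6)·(2.6)) / 4 = 41.2/4 = 10.3
  S[A,B] = ((1.6)·(3.2) + (2.6)·(-2.8) + (-2.4)·(-2.8) + (-4.4)·(1.2) + (2.6)·(1.2)) / 4 = 2.4/4 = 0.6
  S[B,B] = ((3.2)·(3.2) + (-2.8)·(-2.8) + (-2.8)·(-2.8) + (1.2)·(1.2) + (1.2)·(1.2)) / 4 = 28.8/4 = 7.2
  S = [[10.3, 0.6],
 [0.6, 7.2]].

Step 3 — invert S. det(S) = 10.3·7.2 - (0.6)² = 73.8.
  S^{-1} = (1/det) · [[d, -b], [-b, a]] = [[0.0976, -0.0081],
 [-0.0081, 0.1396]].

Step 4 — quadratic form (x̄ - mu_0)^T · S^{-1} · (x̄ - mu_0):
  S^{-1} · (x̄ - mu_0) = (-0.1951, 0.6829),
  (x̄ - mu_0)^T · [...] = (-1.6)·(-0.1951) + (4.8)·(0.6829) = 3.5902.

Step 5 — scale by n: T² = 5 · 3.5902 = 17.9512.

T² ≈ 17.9512


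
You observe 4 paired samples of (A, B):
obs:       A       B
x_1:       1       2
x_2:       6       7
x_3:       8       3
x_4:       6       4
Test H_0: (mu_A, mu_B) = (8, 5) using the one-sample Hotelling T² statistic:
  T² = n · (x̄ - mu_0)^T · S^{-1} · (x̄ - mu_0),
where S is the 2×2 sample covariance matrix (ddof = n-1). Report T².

Step 1 — sample mean vector:
  mean(A) = (1 + 6 + 8 + 6) / 4 = 21/4 = 5.25
  mean(B) = (2 + 7 + 3 + 4) / 4 = 16/4 = 4
  x̄ = (5.25, 4),  deviation x̄ - mu_0 = (5.25, 4) - (8, 5) = (-2.75, -1).

Step 2 — sample covariance matrix, S[i,j] = (1/(n-1)) · Σ_k (x_{k,i} - mean_i) · (x_{k,j} - mean_j), divisor n-1 = 3:
  S[A,A] = ((-4.25)·(-4.25) + (0.75)·(0.75) + (2.75)·(2.75) + (0.75)·(0.75)) / 3 = 26.75/3 = 8.9167
  S[A,B] = ((-4.25)·(-2) + (0.75)·(3) + (2.75)·(-1) + (0.75)·(0)) / 3 = 8/3 = 2.6667
  S[B,B] = ((-2)·(-2) + (3)·(3) + (-1)·(-1) + (0)·(0)) / 3 = 14/3 = 4.6667
  S = [[8.9167, 2.6667],
 [2.6667, 4.6667]].

Step 3 — invert S. det(S) = 8.9167·4.6667 - (2.6667)² = 34.5.
  S^{-1} = (1/det) · [[d, -b], [-b, a]] = [[0.1353, -0.0773],
 [-0.0773, 0.2585]].

Step 4 — quadratic form (x̄ - mu_0)^T · S^{-1} · (x̄ - mu_0):
  S^{-1} · (x̄ - mu_0) = (-0.2947, -0.0459),
  (x̄ - mu_0)^T · [...] = (-2.75)·(-0.2947) + (-1)·(-0.0459) = 0.8563.

Step 5 — scale by n: T² = 4 · 0.8563 = 3.4251.

T² ≈ 3.4251


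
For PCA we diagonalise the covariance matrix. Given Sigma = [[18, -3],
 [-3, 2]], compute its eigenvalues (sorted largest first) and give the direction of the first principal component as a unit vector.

Step 1 — characteristic polynomial of 2×2 Sigma:
  det(Sigma - λI) = λ² - trace · λ + det = 0.
  trace = 18 + 2 = 20, det = 18·2 - (-3)² = 27.
Step 2 — discriminant:
  Δ = trace² - 4·det = 400 - 108 = 292.
Step 3 — eigenvalues:
  λ = (trace ± √Δ)/2 = (20 ± 17.088)/2,
  λ_1 = 18.544,  λ_2 = 1.456.

Step 4 — unit eigenvector for λ_1: solve (Sigma - λ_1 I)v = 0. First row:
  (18 - 18.544)·v_x + (-3)·v_y = 0, i.e. (-0.544)·v_x + (-3)·v_y = 0,
  so v ∝ (b, λ_1 - a) = (-3, 0.544); multiply by -1 so the first entry is positive: u = (3, -0.544).
  ||u|| = √((3)² + (-0.544)²) = √(9.2959) ≈ 3.0489,
  v_1 = u/||u|| ≈ (0.984, -0.1784) (||v_1|| = 1).

λ_1 = 18.544,  λ_2 = 1.456;  v_1 ≈ (0.984, -0.1784)


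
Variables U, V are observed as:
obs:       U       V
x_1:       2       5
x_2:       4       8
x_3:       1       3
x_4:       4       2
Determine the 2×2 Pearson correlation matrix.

Step 1 — column means:
  mean(U) = (2 + 4 + 1 + 4) / 4 = 11/4 = 2.75
  mean(V) = (5 + 8 + 3 + 2) / 4 = 18/4 = 4.5

Step 2 — sample variances and covariances s[i,j] = (1/(n-1)) · Σ_k (x_{k,i} - mean_i) · (x_{k,j} - mean_j), with n-1 = 3:
  s[U,U] = ((-0.75)·(-0.75) + (1.25)·(1.25) + (-1.75)·(-1.75) + (1.25)·(1.25)) / 3 = 6.75/3 = 2.25
  s[U,V] = ((-0.75)·(0.5) + (1.25)·(3.5) + (-1.75)·(-1.5) + (1.25)·(-2.5)) / 3 = 3.5/3 = 1.1667
  s[V,V] = ((0.5)·(0.5) + (3.5)·(3.5) + (-1.5)·(-1.5) + (-2.5)·(-2.5)) / 3 = 21/3 = 7
  Sample standard deviations s_i = √(s[i,i]):
  s(U) = √(2.25) = 1.5
  s(V) = √(7) = 2.6458

Step 3 — r_{ij} = s_{ij} / (s_i · s_j):
  r[U,U] = 1 (diagonal).
  r[U,V] = 1.1667 / (1.5 · 2.6458) = 1.1667 / 3.9686 = 0.294
  r[V,V] = 1 (diagonal).

R is symmetric with unit diagonal. Assembling:

R = [[1, 0.294],
 [0.294, 1]]


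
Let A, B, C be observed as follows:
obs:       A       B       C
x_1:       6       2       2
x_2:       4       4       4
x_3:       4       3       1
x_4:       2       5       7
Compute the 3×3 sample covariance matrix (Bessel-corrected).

Step 1 — column means:
  mean(A) = (6 + 4 + 4 + 2) / 4 = 16/4 = 4
  mean(B) = (2 + 4 + 3 + 5) / 4 = 14/4 = 3.5
  mean(C) = (2 + 4 + 1 + 7) / 4 = 14/4 = 3.5

Step 2 — sample covariance S[i,j] = (1/(n-1)) · Σ_k (x_{k,i} - mean_i) · (x_{k,j} - mean_j), with n-1 = 3.
  S[A,A] = ((2)·(2) + (0)·(0) + (0)·(0) + (-2)·(-2)) / 3 = 8/3 = 2.6667
  S[A,B] = ((2)·(-1.5) + (0)·(0.5) + (0)·(-0.5) + (-2)·(1.5)) / 3 = -6/3 = -2
  S[A,C] = ((2)·(-1.5) + (0)·(0.5) + (0)·(-2.5) + (-2)·(3.5)) / 3 = -10/3 = -3.3333
  S[B,B] = ((-1.5)·(-1.5) + (0.5)·(0.5) + (-0.5)·(-0.5) + (1.5)·(1.5)) / 3 = 5/3 = 1.6667
  S[B,C] = ((-1.5)·(-1.5) + (0.5)·(0.5) + (-0.5)·(-2.5) + (1.5)·(3.5)) / 3 = 9/3 = 3
  S[C,C] = ((-1.5)·(-1.5) + (0.5)·(0.5) + (-2.5)·(-2.5) + (3.5)·(3.5)) / 3 = 21/3 = 7

S is symmetric (S[j,i] = S[i,j]). Assembling:

S = [[2.6667, -2, -3.3333],
 [-2, 1.6667, 3],
 [-3.3333, 3, 7]]


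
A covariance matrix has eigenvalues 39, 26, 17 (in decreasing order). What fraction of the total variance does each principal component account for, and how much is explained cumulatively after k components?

Step 1 — total variance = trace(Sigma) = Σ λ_i = 39 + 26 + 17 = 82.

Step 2 — fraction explained by component i = λ_i / Σ λ:
  PC1: 39/82 = 0.4756
  PC2: 26/82 = 0.3171
  PC3: 17/82 = 0.2073

Step 3 — cumulative fraction after k components = (λ_1 + ... + λ_k) / Σ λ:
  k = 1: 39/82 = 0.4756
  k = 2: (39 + 26)/82 = 65/82 = 0.7927
  k = 3: (39 + 26 + 17)/82 = 82/82 = 1

Summary (fraction, with percent):

explained: PC1 0.4756 (47.56%), PC2 0.3171 (31.71%), PC3 0.2073 (20.73%);  cumulative: 0.4756, 0.7927, 1


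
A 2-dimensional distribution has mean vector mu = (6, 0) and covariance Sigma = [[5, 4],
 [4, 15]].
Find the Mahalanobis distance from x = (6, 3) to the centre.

Step 1 — centre the observation: (x - mu) = (0, 3).

Step 2 — invert Sigma. det(Sigma) = 5·15 - (4)² = 59.
  Sigma^{-1} = (1/det) · [[d, -b], [-b, a]] = [[0.2542, -0.0678],
 [-0.0678, 0.0847]].

Step 3 — form the quadratic (x - mu)^T · Sigma^{-1} · (x - mu):
  Sigma^{-1} · (x - mu) = (-0.2034, 0.2542).
  (x - mu)^T · [Sigma^{-1} · (x - mu)] = (0)·(-0.2034) + (3)·(0.2542) = 0.7627.

Step 4 — take square root: d = √(0.7627) ≈ 0.8733.

d(x, mu) = √(0.7627) ≈ 0.8733


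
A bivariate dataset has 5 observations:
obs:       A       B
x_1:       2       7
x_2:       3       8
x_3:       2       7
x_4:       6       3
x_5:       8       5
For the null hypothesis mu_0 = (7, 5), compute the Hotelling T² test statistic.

Step 1 — sample mean vector:
  mean(A) = (2 + 3 + 2 + 6 + 8) / 5 = 21/5 = 4.2
  mean(B) = (7 + 8 + 7 + 3 + 5) / 5 = 30/5 = 6
  x̄ = (4.2, 6),  deviation x̄ - mu_0 = (4.2, 6) - (7, 5) = (-2.8, 1).

Step 2 — sample covariance matrix, S[i,j] = (1/(n-1)) · Σ_k (x_{k,i} - mean_i) · (x_{k,j} - mean_j), divisor n-1 = 4:
  S[A,A] = ((-2.2)·(-2.2) + (-1.2)·(-1.2) + (-2.2)·(-2.2) + (1.8)·(1.8) + (3.8)·(3.8)) / 4 = 28.8/4 = 7.2
  S[A,B] = ((-2.2)·(1) + (-1.2)·(2) + (-2.2)·(1) + (1.8)·(-3) + (3.8)·(-1)) / 4 = -16/4 = -4
  S[B,B] = ((1)·(1) + (2)·(2) + (1)·(1) + (-3)·(-3) + (-1)·(-1)) / 4 = 16/4 = 4
  S = [[7.2, -4],
 [-4, 4]].

Step 3 — invert S. det(S) = 7.2·4 - (-4)² = 12.8.
  S^{-1} = (1/det) · [[d, -b], [-b, a]] = [[0.3125, 0.3125],
 [0.3125, 0.5625]].

Step 4 — quadratic form (x̄ - mu_0)^T · S^{-1} · (x̄ - mu_0):
  S^{-1} · (x̄ - mu_0) = (-0.5625, -0.3125),
  (x̄ - mu_0)^T · [...] = (-2.8)·(-0.5625) + (1)·(-0.3125) = 1.2625.

Step 5 — scale by n: T² = 5 · 1.2625 = 6.3125.

T² ≈ 6.3125


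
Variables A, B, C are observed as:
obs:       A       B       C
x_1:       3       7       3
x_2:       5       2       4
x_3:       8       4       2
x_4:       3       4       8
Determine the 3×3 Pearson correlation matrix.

Step 1 — column means:
  mean(A) = (3 + 5 + 8 + 3) / 4 = 19/4 = 4.75
  mean(B) = (7 + 2 + 4 + 4) / 4 = 17/4 = 4.25
  mean(C) = (3 + 4 + 2 + 8) / 4 = 17/4 = 4.25

Step 2 — sample variances and covariances s[i,j] = (1/(n-1)) · Σ_k (x_{k,i} - mean_i) · (x_{k,j} - mean_j), with n-1 = 3:
  s[A,A] = ((-1.75)·(-1.75) + (0.25)·(0.25) + (3.25)·(3.25) + (-1.75)·(-1.75)) / 3 = 16.75/3 = 5.5833
  s[A,B] = ((-1.75)·(2.75) + (0.25)·(-2.25) + (3.25)·(-0.25) + (-1.75)·(-0.25)) / 3 = -5.75/3 = -1.9167
  s[A,C] = ((-1.75)·(-1.25) + (0.25)·(-0.25) + (3.25)·(-2.25) + (-1.75)·(3.75)) / 3 = -11.75/3 = -3.9167
  s[B,B] = ((2.75)·(2.75) + (-2.25)·(-2.25) + (-0.25)·(-0.25) + (-0.25)·(-0.25)) / 3 = 12.75/3 = 4.25
  s[B,C] = ((2.75)·(-1.25) + (-2.25)·(-0.25) + (-0.25)·(-2.25) + (-0.25)·(3.75)) / 3 = -3.25/3 = -1.0833
  s[C,C] = ((-1.25)·(-1.25) + (-0.25)·(-0.25) + (-2.25)·(-2.25) + (3.75)·(3.75)) / 3 = 20.75/3 = 6.9167
  Sample standard deviations s_i = √(s[i,i]):
  s(A) = √(5.5833) = 2.3629
  s(B) = √(4.25) = 2.0616
  s(C) = √(6.9167) = 2.63

Step 3 — r_{ij} = s_{ij} / (s_i · s_j):
  r[A,A] = 1 (diagonal).
  r[A,B] = -1.9167 / (2.3629 · 2.0616) = -1.9167 / 4.8713 = -0.3935
  r[A,C] = -3.9167 / (2.3629 · 2.63) = -3.9167 / 6.2143 = -0.6303
  r[B,B] = 1 (diagonal).
  r[B,C] = -1.0833 / (2.0616 · 2.63) = -1.0833 / 5.4218 = -0.1998
  r[C,C] = 1 (diagonal).

R is symmetric with unit diagonal. Assembling:

R = [[1, -0.3935, -0.6303],
 [-0.3935, 1, -0.1998],
 [-0.6303, -0.1998, 1]]


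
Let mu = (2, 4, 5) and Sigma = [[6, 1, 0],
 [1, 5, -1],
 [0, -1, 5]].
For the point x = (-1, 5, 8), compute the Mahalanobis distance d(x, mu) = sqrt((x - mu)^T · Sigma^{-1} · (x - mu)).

Step 1 — centre the observation: (x - mu) = (-3, 1, 3).

Step 2 — invert Sigma (cofactor / det for 3×3, or solve directly):
  Sigma^{-1} = [[0.1727, -0.036, -0.0072],
 [-0.036, 0.2158, 0.0432],
 [-0.0072, 0.0432, 0.2086]].

Step 3 — form the quadratic (x - mu)^T · Sigma^{-1} · (x - mu):
  Sigma^{-1} · (x - mu) = (-0.5755, 0.4532, 0.6906).
  (x - mu)^T · [Sigma^{-1} · (x - mu)] = (-3)·(-0.5755) + (1)·(0.4532) + (3)·(0.6906) = 4.2518.

Step 4 — take square root: d = √(4.2518) ≈ 2.062.

d(x, mu) = √(4.2518) ≈ 2.062


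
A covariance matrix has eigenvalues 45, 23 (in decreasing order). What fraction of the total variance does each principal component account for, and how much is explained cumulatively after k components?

Step 1 — total variance = trace(Sigma) = Σ λ_i = 45 + 23 = 68.

Step 2 — fraction explained by component i = λ_i / Σ λ:
  PC1: 45/68 = 0.6618
  PC2: 23/68 = 0.3382

Step 3 — cumulative fraction after k components = (λ_1 + ... + λ_k) / Σ λ:
  k = 1: 45/68 = 0.6618
  k = 2: (45 + 23)/68 = 68/68 = 1

Summary (fraction, with percent):

explained: PC1 0.6618 (66.18%), PC2 0.3382 (33.82%);  cumulative: 0.6618, 1


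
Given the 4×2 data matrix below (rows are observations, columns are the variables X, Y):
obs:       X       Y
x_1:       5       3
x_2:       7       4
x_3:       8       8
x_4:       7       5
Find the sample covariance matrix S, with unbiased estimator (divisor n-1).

Step 1 — column means:
  mean(X) = (5 + 7 + 8 + 7) / 4 = 27/4 = 6.75
  mean(Y) = (3 + 4 + 8 + 5) / 4 = 20/4 = 5

Step 2 — sample covariance S[i,j] = (1/(n-1)) · Σ_k (x_{k,i} - mean_i) · (x_{k,j} - mean_j), with n-1 = 3.
  S[X,X] = ((-1.75)·(-1.75) + (0.25)·(0.25) + (1.25)·(1.25) + (0.25)·(0.25)) / 3 = 4.75/3 = 1.5833
  S[X,Y] = ((-1.75)·(-2) + (0.25)·(-1) + (1.25)·(3) + (0.25)·(0)) / 3 = 7/3 = 2.3333
  S[Y,Y] = ((-2)·(-2) + (-1)·(-1) + (3)·(3) + (0)·(0)) / 3 = 14/3 = 4.6667

S is symmetric (S[j,i] = S[i,j]). Assembling:

S = [[1.5833, 2.3333],
 [2.3333, 4.6667]]


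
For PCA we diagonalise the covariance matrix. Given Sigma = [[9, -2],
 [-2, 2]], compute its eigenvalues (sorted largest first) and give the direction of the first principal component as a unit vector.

Step 1 — characteristic polynomial of 2×2 Sigma:
  det(Sigma - λI) = λ² - trace · λ + det = 0.
  trace = 9 + 2 = 11, det = 9·2 - (-2)² = 14.
Step 2 — discriminant:
  Δ = trace² - 4·det = 121 - 56 = 65.
Step 3 — eigenvalues:
  λ = (trace ± √Δ)/2 = (11 ± 8.0623)/2,
  λ_1 = 9.5311,  λ_2 = 1.4689.

Step 4 — unit eigenvector for λ_1: solve (Sigma - λ_1 I)v = 0. First row:
  (9 - 9.5311)·v_x + (-2)·v_y = 0, i.e. (-0.5311)·v_x + (-2)·v_y = 0,
  so v ∝ (b, λ_1 - a) = (-2, 0.5311); multiply by -1 so the first entry is positive: u = (2, -0.5311).
  ||u|| = √((2)² + (-0.5311)²) = √(4.2821) ≈ 2.0693,
  v_1 = u/||u|| ≈ (0.9665, -0.2567) (||v_1|| = 1).

λ_1 = 9.5311,  λ_2 = 1.4689;  v_1 ≈ (0.9665, -0.2567)


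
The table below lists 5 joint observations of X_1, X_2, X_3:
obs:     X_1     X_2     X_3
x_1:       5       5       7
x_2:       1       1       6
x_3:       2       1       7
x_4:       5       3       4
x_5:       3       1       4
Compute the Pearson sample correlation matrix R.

Step 1 — column means:
  mean(X_1) = (5 + 1 + 2 + 5 + 3) / 5 = 16/5 = 3.2
  mean(X_2) = (5 + 1 + 1 + 3 + 1) / 5 = 11/5 = 2.2
  mean(X_3) = (7 + 6 + 7 + 4 + 4) / 5 = 28/5 = 5.6

Step 2 — sample variances and covariances s[i,j] = (1/(n-1)) · Σ_k (x_{k,i} - mean_i) · (x_{k,j} - mean_j), with n-1 = 4:
  s[X_1,X_1] = ((1.8)·(1.8) + (-2.2)·(-2.2) + (-1.2)·(-1.2) + (1.8)·(1.8) + (-0.2)·(-0.2)) / 4 = 12.8/4 = 3.2
  s[X_1,X_2] = ((1.8)·(2.8) + (-2.2)·(-1.2) + (-1.2)·(-1.2) + (1.8)·(0.8) + (-0.2)·(-1.2)) / 4 = 10.8/4 = 2.7
  s[X_1,X_3] = ((1.8)·(1.4) + (-2.2)·(0.4) + (-1.2)·(1.4) + (1.8)·(-1.6) + (-0.2)·(-1.6)) / 4 = -2.6/4 = -0.65
  s[X_2,X_2] = ((2.8)·(2.8) + (-1.2)·(-1.2) + (-1.2)·(-1.2) + (0.8)·(0.8) + (-1.2)·(-1.2)) / 4 = 12.8/4 = 3.2
  s[X_2,X_3] = ((2.8)·(1.4) + (-1.2)·(0.4) + (-1.2)·(1.4) + (0.8)·(-1.6) + (-1.2)·(-1.6)) / 4 = 2.4/4 = 0.6
  s[X_3,X_3] = ((1.4)·(1.4) + (0.4)·(0.4) + (1.4)·(1.4) + (-1.6)·(-1.6) + (-1.6)·(-1.6)) / 4 = 9.2/4 = 2.3
  Sample standard deviations s_i = √(s[i,i]):
  s(X_1) = √(3.2) = 1.7889
  s(X_2) = √(3.2) = 1.7889
  s(X_3) = √(2.3) = 1.5166

Step 3 — r_{ij} = s_{ij} / (s_i · s_j):
  r[X_1,X_1] = 1 (diagonal).
  r[X_1,X_2] = 2.7 / (1.7889 · 1.7889) = 2.7 / 3.2 = 0.8437
  r[X_1,X_3] = -0.65 / (1.7889 · 1.5166) = -0.65 / 2.7129 = -0.2396
  r[X_2,X_2] = 1 (diagonal).
  r[X_2,X_3] = 0.6 / (1.7889 · 1.5166) = 0.6 / 2.7129 = 0.2212
  r[X_3,X_3] = 1 (diagonal).

R is symmetric with unit diagonal. Assembling:

R = [[1, 0.8437, -0.2396],
 [0.8437, 1, 0.2212],
 [-0.2396, 0.2212, 1]]


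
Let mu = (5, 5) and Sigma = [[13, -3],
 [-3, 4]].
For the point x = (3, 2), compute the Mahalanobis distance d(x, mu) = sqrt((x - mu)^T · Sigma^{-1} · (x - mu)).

Step 1 — centre the observation: (x - mu) = (-2, -3).

Step 2 — invert Sigma. det(Sigma) = 13·4 - (-3)² = 43.
  Sigma^{-1} = (1/det) · [[d, -b], [-b, a]] = [[0.093, 0.0698],
 [0.0698, 0.3023]].

Step 3 — form the quadratic (x - mu)^T · Sigma^{-1} · (x - mu):
  Sigma^{-1} · (x - mu) = (-0.3953, -1.0465).
  (x - mu)^T · [Sigma^{-1} · (x - mu)] = (-2)·(-0.3953) + (-3)·(-1.0465) = 3.9302.

Step 4 — take square root: d = √(3.9302) ≈ 1.9825.

d(x, mu) = √(3.9302) ≈ 1.9825


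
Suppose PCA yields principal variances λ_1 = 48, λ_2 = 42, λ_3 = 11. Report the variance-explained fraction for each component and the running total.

Step 1 — total variance = trace(Sigma) = Σ λ_i = 48 + 42 + 11 = 101.

Step 2 — fraction explained by component i = λ_i / Σ λ:
  PC1: 48/101 = 0.4752
  PC2: 42/101 = 0.4158
  PC3: 11/101 = 0.1089

Step 3 — cumulative fraction after k components = (λ_1 + ... + λ_k) / Σ λ:
  k = 1: 48/101 = 0.4752
  k = 2: (48 + 42)/101 = 90/101 = 0.8911
  k = 3: (48 + 42 + 11)/101 = 101/101 = 1

Summary (fraction, with percent):

explained: PC1 0.4752 (47.52%), PC2 0.4158 (41.58%), PC3 0.1089 (10.89%);  cumulative: 0.4752, 0.8911, 1


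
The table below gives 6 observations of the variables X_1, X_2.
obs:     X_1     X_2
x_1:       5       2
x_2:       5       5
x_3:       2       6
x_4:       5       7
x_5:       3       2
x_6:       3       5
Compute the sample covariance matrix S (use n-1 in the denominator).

Step 1 — column means:
  mean(X_1) = (5 + 5 + 2 + 5 + 3 + 3) / 6 = 23/6 = 3.8333
  mean(X_2) = (2 + 5 + 6 + 7 + 2 + 5) / 6 = 27/6 = 4.5

Step 2 — sample covariance S[i,j] = (1/(n-1)) · Σ_k (x_{k,i} - mean_i) · (x_{k,j} - mean_j), with n-1 = 5.
  S[X_1,X_1] = ((1.1667)·(1.1667) + (1.1667)·(1.1667) + (-1.8333)·(-1.8333) + (1.1667)·(1.1667) + (-0.8333)·(-0.8333) + (-0.8333)·(-0.8333)) / 5 = 8.8333/5 = 1.7667
  S[X_1,X_2] = ((1.1667)·(-2.5) + (1.1667)·(0.5) + (-1.8333)·(1.5) + (1.1667)·(2.5) + (-0.8333)·(-2.5) + (-0.8333)·(0.5)) / 5 = -0.5/5 = -0.1
  S[X_2,X_2] = ((-2.5)·(-2.5) + (0.5)·(0.5) + (1.5)·(1.5) + (2.5)·(2.5) + (-2.5)·(-2.5) + (0.5)·(0.5)) / 5 = 21.5/5 = 4.3

S is symmetric (S[j,i] = S[i,j]). Assembling:

S = [[1.7667, -0.1],
 [-0.1, 4.3]]


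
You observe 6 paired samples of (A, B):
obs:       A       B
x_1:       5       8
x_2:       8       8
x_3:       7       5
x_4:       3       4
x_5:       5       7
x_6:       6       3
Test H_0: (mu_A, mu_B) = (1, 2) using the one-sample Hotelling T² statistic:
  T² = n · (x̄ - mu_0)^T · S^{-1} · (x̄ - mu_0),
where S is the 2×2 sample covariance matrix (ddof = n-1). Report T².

Step 1 — sample mean vector:
  mean(A) = (5 + 8 + 7 + 3 + 5 + 6) / 6 = 34/6 = 5.6667
  mean(B) = (8 + 8 + 5 + 4 + 7 + 3) / 6 = 35/6 = 5.8333
  x̄ = (5.6667, 5.8333),  deviation x̄ - mu_0 = (5.6667, 5.8333) - (1, 2) = (4.6667, 3.8333).

Step 2 — sample covariance matrix, S[i,j] = (1/(n-1)) · Σ_k (x_{k,i} - mean_i) · (x_{k,j} - mean_j), divisor n-1 = 5:
  S[A,A] = ((-0.6667)·(-0.6667) + (2.3333)·(2.3333) + (1.3333)·(1.3333) + (-2.6667)·(-2.6667) + (-0.6667)·(-0.6667) + (0.3333)·(0.3333)) / 5 = 15.3333/5 = 3.0667
  S[A,B] = ((-0.6667)·(2.1667) + (2.3333)·(2.1667) + (1.3333)·(-0.8333) + (-2.6667)·(-1.8333) + (-0.6667)·(1.1667) + (0.3333)·(-2.8333)) / 5 = 5.6667/5 = 1.1333
  S[B,B] = ((2.1667)·(2.1667) + (2.1667)·(2.1667) + (-0.8333)·(-0.8333) + (-1.8333)·(-1.8333) + (1.1667)·(1.1667) + (-2.8333)·(-2.8333)) / 5 = 22.8333/5 = 4.5667
  S = [[3.0667, 1.1333],
 [1.1333, 4.5667]].

Step 3 — invert S. det(S) = 3.0667·4.5667 - (1.1333)² = 12.72.
  S^{-1} = (1/det) · [[d, -b], [-b, a]] = [[0.359, -0.0891],
 [-0.0891, 0.2411]].

Step 4 — quadratic form (x̄ - mu_0)^T · S^{-1} · (x̄ - mu_0):
  S^{-1} · (x̄ - mu_0) = (1.3339, 0.5084),
  (x̄ - mu_0)^T · [...] = (4.6667)·(1.3339) + (3.8333)·(0.5084) = 8.1735.

Step 5 — scale by n: T² = 6 · 8.1735 = 49.0409.

T² ≈ 49.0409
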